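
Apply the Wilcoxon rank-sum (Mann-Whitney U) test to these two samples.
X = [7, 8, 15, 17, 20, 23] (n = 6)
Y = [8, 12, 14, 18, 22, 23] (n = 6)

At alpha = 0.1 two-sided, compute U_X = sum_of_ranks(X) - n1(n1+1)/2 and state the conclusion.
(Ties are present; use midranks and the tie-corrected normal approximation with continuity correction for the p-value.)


Step 1: Combine and sort all 12 observations; assign midranks.
sorted (value, group): (7,X), (8,X), (8,Y), (12,Y), (14,Y), (15,X), (17,X), (18,Y), (20,X), (22,Y), (23,X), (23,Y)
ranks: 7->1, 8->2.5, 8->2.5, 12->4, 14->5, 15->6, 17->7, 18->8, 20->9, 22->10, 23->11.5, 23->11.5
Step 2: Rank sum for X: R1 = 1 + 2.5 + 6 + 7 + 9 + 11.5 = 37.
Step 3: U_X = R1 - n1(n1+1)/2 = 37 - 6*7/2 = 37 - 21 = 16.
       U_Y = n1*n2 - U_X = 36 - 16 = 20.
Step 4: Ties are present, so use the tie-corrected normal approximation (with continuity correction) for the p-value.
Step 5: p-value = 0.809527; compare to alpha = 0.1. fail to reject H0.

U_X = 16, p = 0.809527, fail to reject H0 at alpha = 0.1.


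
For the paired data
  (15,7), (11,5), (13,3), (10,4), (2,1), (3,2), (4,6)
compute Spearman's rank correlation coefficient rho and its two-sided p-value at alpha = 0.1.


Step 1: Rank x and y separately (midranks; no ties here).
rank(x): 15->7, 11->5, 13->6, 10->4, 2->1, 3->2, 4->3
rank(y): 7->7, 5->5, 3->3, 4->4, 1->1, 2->2, 6->6
Step 2: d_i = R_x(i) - R_y(i); compute d_i^2.
  (7-7)^2=0, (5-5)^2=0, (6-3)^2=9, (4-4)^2=0, (1-1)^2=0, (2-2)^2=0, (3-6)^2=9
sum(d^2) = 18.
Step 3: rho = 1 - 6*18 / (7*(7^2 - 1)) = 1 - 108/336 = 0.678571.
Step 4: Under H0, t = rho * sqrt((n-2)/(1-rho^2)) = 2.0657 ~ t(5).
Step 5: Two-sided p-value from the t-distribution with 5 df = 0.093750.
Step 6: alpha = 0.1. reject H0.

rho = 0.6786, p = 0.093750, reject H0 at alpha = 0.1.


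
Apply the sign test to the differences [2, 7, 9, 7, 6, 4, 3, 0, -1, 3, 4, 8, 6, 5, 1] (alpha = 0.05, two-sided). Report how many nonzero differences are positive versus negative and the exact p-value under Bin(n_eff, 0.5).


Step 1: Discard zero differences. Original n = 15; n_eff = number of nonzero differences = 14.
Nonzero differences (with sign): +2, +7, +9, +7, +6, +4, +3, -1, +3, +4, +8, +6, +5, +1
Step 2: Count signs: positive = 13, negative = 1.
Step 3: Under H0: P(positive) = 0.5, so the number of positives S ~ Bin(14, 0.5).
Step 4: Two-sided exact p-value = sum of Bin(14,0.5) probabilities at or below the observed probability = 0.001831.
Step 5: alpha = 0.05. reject H0.

n_eff = 14, pos = 13, neg = 1, p = 0.001831, reject H0.


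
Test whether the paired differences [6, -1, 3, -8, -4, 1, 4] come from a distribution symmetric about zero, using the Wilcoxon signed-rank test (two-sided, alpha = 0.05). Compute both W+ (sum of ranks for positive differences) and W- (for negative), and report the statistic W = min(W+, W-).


Step 1: Drop any zero differences (none here) and take |d_i|.
|d| = [6, 1, 3, 8, 4, 1, 4]
Step 2: Midrank |d_i| (ties get averaged ranks).
ranks: |6|->6, |1|->1.5, |3|->3, |8|->7, |4|->4.5, |1|->1.5, |4|->4.5
Step 3: Attach original signs; sum ranks with positive sign and with negative sign.
W+ = 6 + 3 + 1.5 + 4.5 = 15
W- = 1.5 + 7 + 4.5 = 13
(Check: W+ + W- = 28 should equal n(n+1)/2 = 28.)
Step 4: Test statistic W = min(W+, W-) = 13.
Step 5: Ties in |d|, so use the tie-corrected normal approximation.
        E[W] = n(n+1)/4 = 7*8/4 = 14.
        Tie groups: |d|=1 (t=2), |d|=4 (t=2); sum(t^3 - t) = 12.
        Var[W] = n(n+1)(2n+1)/24 - sum(t^3-t)/48 = 840/24 - 12/48 = 34.75.
        z = (W - E[W]) / sqrt(Var[W]) = (13 - 14) / 5.8949 = -0.1696.
        Two-sided p = 2*Phi(z) = 0.865295.
Step 6: alpha = 0.05. fail to reject H0.

W+ = 15, W- = 13, W = min = 13, p = 0.865295, fail to reject H0.


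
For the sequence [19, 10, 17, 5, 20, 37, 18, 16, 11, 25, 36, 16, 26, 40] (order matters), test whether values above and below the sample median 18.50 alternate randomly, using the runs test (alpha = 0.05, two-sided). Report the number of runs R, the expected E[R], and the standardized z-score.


Step 1: Compute median = 18.50; label A = above, B = below.
Labels in order: ABBBAABBBAABAA  (n_A = 7, n_B = 7)
Step 2: Count runs R = 7.
Step 3: Under H0 (random ordering), E[R] = 2*n_A*n_B/(n_A+n_B) + 1 = 2*7*7/14 + 1 = 8.0000.
        Var[R] = 2*n_A*n_B*(2*n_A*n_B - n_A - n_B) / ((n_A+n_B)^2 * (n_A+n_B-1)) = 8232/2548 = 3.2308.
        SD[R] = 1.7974.
Step 4: Continuity-corrected z = (R + 0.5 - E[R]) / SD[R] = (7 + 0.5 - 8.0000) / 1.7974 = -0.2782.
Step 5: Two-sided p-value via normal approximation = 2*(1 - Phi(|z|)) = 0.780879.
Step 6: alpha = 0.05. fail to reject H0.

R = 7, z = -0.2782, p = 0.780879, fail to reject H0.


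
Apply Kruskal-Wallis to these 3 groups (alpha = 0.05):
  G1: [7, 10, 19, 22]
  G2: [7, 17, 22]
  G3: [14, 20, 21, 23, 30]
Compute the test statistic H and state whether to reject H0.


Step 1: Combine all N = 12 observations and assign midranks.
sorted (value, group, rank): (7,G1,1.5), (7,G2,1.5), (10,G1,3), (14,G3,4), (17,G2,5), (19,G1,6), (20,G3,7), (21,G3,8), (22,G1,9.5), (22,G2,9.5), (23,G3,11), (30,G3,12)
Step 2: Sum ranks within each group.
R_1 = 20 (n_1 = 4)
R_2 = 16 (n_2 = 3)
R_3 = 42 (n_3 = 5)
Step 3: H = 12/(N(N+1)) * sum(R_i^2/n_i) - 3(N+1)
     = 12/(12*13) * (20^2/4 + 16^2/3 + 42^2/5) - 3*13
     = 0.076923 * 538.133 - 39
     = 2.394872.
Step 4: Ties present; correction factor C = 1 - 12/(12^3 - 12) = 0.993007. Corrected H = 2.394872 / 0.993007 = 2.411737.
Step 5: Under H0, H ~ chi^2(2); p-value = 0.299432.
Step 6: alpha = 0.05. fail to reject H0.

H = 2.4117, df = 2, p = 0.299432, fail to reject H0.


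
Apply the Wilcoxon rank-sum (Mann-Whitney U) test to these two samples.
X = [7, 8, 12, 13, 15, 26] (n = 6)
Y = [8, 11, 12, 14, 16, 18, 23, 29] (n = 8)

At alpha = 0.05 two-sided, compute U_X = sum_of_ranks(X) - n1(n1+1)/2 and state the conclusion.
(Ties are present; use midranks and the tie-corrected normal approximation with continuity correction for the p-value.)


Step 1: Combine and sort all 14 observations; assign midranks.
sorted (value, group): (7,X), (8,X), (8,Y), (11,Y), (12,X), (12,Y), (13,X), (14,Y), (15,X), (16,Y), (18,Y), (23,Y), (26,X), (29,Y)
ranks: 7->1, 8->2.5, 8->2.5, 11->4, 12->5.5, 12->5.5, 13->7, 14->8, 15->9, 16->10, 18->11, 23->12, 26->13, 29->14
Step 2: Rank sum for X: R1 = 1 + 2.5 + 5.5 + 7 + 9 + 13 = 38.
Step 3: U_X = R1 - n1(n1+1)/2 = 38 - 6*7/2 = 38 - 21 = 17.
       U_Y = n1*n2 - U_X = 48 - 17 = 31.
Step 4: Ties are present, so use the tie-corrected normal approximation (with continuity correction) for the p-value.
Step 5: p-value = 0.400350; compare to alpha = 0.05. fail to reject H0.

U_X = 17, p = 0.400350, fail to reject H0 at alpha = 0.05.


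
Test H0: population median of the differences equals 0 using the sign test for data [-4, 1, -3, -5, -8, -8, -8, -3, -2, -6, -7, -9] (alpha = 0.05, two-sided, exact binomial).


Step 1: Discard zero differences. Original n = 12; n_eff = number of nonzero differences = 12.
Nonzero differences (with sign): -4, +1, -3, -5, -8, -8, -8, -3, -2, -6, -7, -9
Step 2: Count signs: positive = 1, negative = 11.
Step 3: Under H0: P(positive) = 0.5, so the number of positives S ~ Bin(12, 0.5).
Step 4: Two-sided exact p-value = sum of Bin(12,0.5) probabilities at or below the observed probability = 0.006348.
Step 5: alpha = 0.05. reject H0.

n_eff = 12, pos = 1, neg = 11, p = 0.006348, reject H0.


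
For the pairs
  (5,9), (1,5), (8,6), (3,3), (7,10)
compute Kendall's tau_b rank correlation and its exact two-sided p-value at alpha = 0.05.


Step 1: Enumerate the 10 unordered pairs (i,j) with i<j and classify each by sign(x_j-x_i) * sign(y_j-y_i).
  (1,2):dx=-4,dy=-4->C; (1,3):dx=+3,dy=-3->D; (1,4):dx=-2,dy=-6->C; (1,5):dx=+2,dy=+1->C
  (2,3):dx=+7,dy=+1->C; (2,4):dx=+2,dy=-2->D; (2,5):dx=+6,dy=+5->C; (3,4):dx=-5,dy=-3->C
  (3,5):dx=-1,dy=+4->D; (4,5):dx=+4,dy=+7->C
Step 2: C = 7, D = 3, total pairs = 10.
Step 3: tau = (C - D)/(n(n-1)/2) = (7 - 3)/10 = 0.400000.
Step 4: Exact two-sided p-value (enumerate n! = 120 permutations of y under H0): p = 0.483333.
Step 5: alpha = 0.05. fail to reject H0.

tau_b = 0.4000 (C=7, D=3), p = 0.483333, fail to reject H0.


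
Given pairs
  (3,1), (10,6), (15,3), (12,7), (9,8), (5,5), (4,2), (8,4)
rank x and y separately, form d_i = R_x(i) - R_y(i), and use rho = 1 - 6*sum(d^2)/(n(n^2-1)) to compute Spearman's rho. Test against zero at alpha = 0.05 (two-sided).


Step 1: Rank x and y separately (midranks; no ties here).
rank(x): 3->1, 10->6, 15->8, 12->7, 9->5, 5->3, 4->2, 8->4
rank(y): 1->1, 6->6, 3->3, 7->7, 8->8, 5->5, 2->2, 4->4
Step 2: d_i = R_x(i) - R_y(i); compute d_i^2.
  (1-1)^2=0, (6-6)^2=0, (8-3)^2=25, (7-7)^2=0, (5-8)^2=9, (3-5)^2=4, (2-2)^2=0, (4-4)^2=0
sum(d^2) = 38.
Step 3: rho = 1 - 6*38 / (8*(8^2 - 1)) = 1 - 228/504 = 0.547619.
Step 4: Under H0, t = rho * sqrt((n-2)/(1-rho^2)) = 1.6031 ~ t(6).
Step 5: Two-sided p-value from the t-distribution with 6 df = 0.160026.
Step 6: alpha = 0.05. fail to reject H0.

rho = 0.5476, p = 0.160026, fail to reject H0 at alpha = 0.05.


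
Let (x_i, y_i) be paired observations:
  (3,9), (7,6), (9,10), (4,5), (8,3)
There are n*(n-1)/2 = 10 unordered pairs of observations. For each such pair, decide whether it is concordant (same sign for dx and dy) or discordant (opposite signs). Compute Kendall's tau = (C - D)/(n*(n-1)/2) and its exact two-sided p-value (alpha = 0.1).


Step 1: Enumerate the 10 unordered pairs (i,j) with i<j and classify each by sign(x_j-x_i) * sign(y_j-y_i).
  (1,2):dx=+4,dy=-3->D; (1,3):dx=+6,dy=+1->C; (1,4):dx=+1,dy=-4->D; (1,5):dx=+5,dy=-6->D
  (2,3):dx=+2,dy=+4->C; (2,4):dx=-3,dy=-1->C; (2,5):dx=+1,dy=-3->D; (3,4):dx=-5,dy=-5->C
  (3,5):dx=-1,dy=-7->C; (4,5):dx=+4,dy=-2->D
Step 2: C = 5, D = 5, total pairs = 10.
Step 3: tau = (C - D)/(n(n-1)/2) = (5 - 5)/10 = 0.000000.
Step 4: Exact two-sided p-value (enumerate n! = 120 permutations of y under H0): p = 1.000000.
Step 5: alpha = 0.1. fail to reject H0.

tau_b = 0.0000 (C=5, D=5), p = 1.000000, fail to reject H0.


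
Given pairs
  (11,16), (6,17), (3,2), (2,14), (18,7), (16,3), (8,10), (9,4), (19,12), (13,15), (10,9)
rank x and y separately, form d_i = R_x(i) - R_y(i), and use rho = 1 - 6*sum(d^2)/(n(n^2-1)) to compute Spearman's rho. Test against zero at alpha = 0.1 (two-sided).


Step 1: Rank x and y separately (midranks; no ties here).
rank(x): 11->7, 6->3, 3->2, 2->1, 18->10, 16->9, 8->4, 9->5, 19->11, 13->8, 10->6
rank(y): 16->10, 17->11, 2->1, 14->8, 7->4, 3->2, 10->6, 4->3, 12->7, 15->9, 9->5
Step 2: d_i = R_x(i) - R_y(i); compute d_i^2.
  (7-10)^2=9, (3-11)^2=64, (2-1)^2=1, (1-8)^2=49, (10-4)^2=36, (9-2)^2=49, (4-6)^2=4, (5-3)^2=4, (11-7)^2=16, (8-9)^2=1, (6-5)^2=1
sum(d^2) = 234.
Step 3: rho = 1 - 6*234 / (11*(11^2 - 1)) = 1 - 1404/1320 = -0.063636.
Step 4: Under H0, t = rho * sqrt((n-2)/(1-rho^2)) = -0.1913 ~ t(9).
Step 5: Two-sided p-value from the t-distribution with 9 df = 0.852539.
Step 6: alpha = 0.1. fail to reject H0.

rho = -0.0636, p = 0.852539, fail to reject H0 at alpha = 0.1.


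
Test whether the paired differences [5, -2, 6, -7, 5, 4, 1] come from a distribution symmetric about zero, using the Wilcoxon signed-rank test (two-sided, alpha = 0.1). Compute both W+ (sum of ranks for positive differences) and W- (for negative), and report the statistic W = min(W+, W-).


Step 1: Drop any zero differences (none here) and take |d_i|.
|d| = [5, 2, 6, 7, 5, 4, 1]
Step 2: Midrank |d_i| (ties get averaged ranks).
ranks: |5|->4.5, |2|->2, |6|->6, |7|->7, |5|->4.5, |4|->3, |1|->1
Step 3: Attach original signs; sum ranks with positive sign and with negative sign.
W+ = 4.5 + 6 + 4.5 + 3 + 1 = 19
W- = 2 + 7 = 9
(Check: W+ + W- = 28 should equal n(n+1)/2 = 28.)
Step 4: Test statistic W = min(W+, W-) = 9.
Step 5: Ties in |d|, so use the tie-corrected normal approximation.
        E[W] = n(n+1)/4 = 7*8/4 = 14.
        Tie groups: |d|=5 (t=2); sum(t^3 - t) = 6.
        Var[W] = n(n+1)(2n+1)/24 - sum(t^3-t)/48 = 840/24 - 6/48 = 34.875.
        z = (W - E[W]) / sqrt(Var[W]) = (9 - 14) / 5.9055 = -0.8467.
        Two-sided p = 2*Phi(z) = 0.397180.
Step 6: alpha = 0.1. fail to reject H0.

W+ = 19, W- = 9, W = min = 9, p = 0.397180, fail to reject H0.


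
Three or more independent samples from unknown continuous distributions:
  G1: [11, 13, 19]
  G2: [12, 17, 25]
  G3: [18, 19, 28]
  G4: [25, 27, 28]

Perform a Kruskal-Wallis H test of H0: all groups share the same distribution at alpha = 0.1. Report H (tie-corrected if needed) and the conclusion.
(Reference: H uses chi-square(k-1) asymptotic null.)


Step 1: Combine all N = 12 observations and assign midranks.
sorted (value, group, rank): (11,G1,1), (12,G2,2), (13,G1,3), (17,G2,4), (18,G3,5), (19,G1,6.5), (19,G3,6.5), (25,G2,8.5), (25,G4,8.5), (27,G4,10), (28,G3,11.5), (28,G4,11.5)
Step 2: Sum ranks within each group.
R_1 = 10.5 (n_1 = 3)
R_2 = 14.5 (n_2 = 3)
R_3 = 23 (n_3 = 3)
R_4 = 30 (n_4 = 3)
Step 3: H = 12/(N(N+1)) * sum(R_i^2/n_i) - 3(N+1)
     = 12/(12*13) * (10.5^2/3 + 14.5^2/3 + 23^2/3 + 30^2/3) - 3*13
     = 0.076923 * 583.167 - 39
     = 5.858974.
Step 4: Ties present; correction factor C = 1 - 18/(12^3 - 12) = 0.989510. Corrected H = 5.858974 / 0.989510 = 5.921084.
Step 5: Under H0, H ~ chi^2(3); p-value = 0.115513.
Step 6: alpha = 0.1. fail to reject H0.

H = 5.9211, df = 3, p = 0.115513, fail to reject H0.


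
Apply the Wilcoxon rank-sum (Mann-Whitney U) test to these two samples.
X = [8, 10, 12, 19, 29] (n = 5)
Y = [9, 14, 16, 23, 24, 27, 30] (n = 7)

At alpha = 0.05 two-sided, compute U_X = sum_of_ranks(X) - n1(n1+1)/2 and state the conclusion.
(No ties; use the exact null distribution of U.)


Step 1: Combine and sort all 12 observations; assign midranks.
sorted (value, group): (8,X), (9,Y), (10,X), (12,X), (14,Y), (16,Y), (19,X), (23,Y), (24,Y), (27,Y), (29,X), (30,Y)
ranks: 8->1, 9->2, 10->3, 12->4, 14->5, 16->6, 19->7, 23->8, 24->9, 27->10, 29->11, 30->12
Step 2: Rank sum for X: R1 = 1 + 3 + 4 + 7 + 11 = 26.
Step 3: U_X = R1 - n1(n1+1)/2 = 26 - 5*6/2 = 26 - 15 = 11.
       U_Y = n1*n2 - U_X = 35 - 11 = 24.
Step 4: No ties, so the exact null distribution of U (based on enumerating the C(12,5) = 792 equally likely rank assignments) gives the two-sided p-value.
Step 5: p-value = 0.343434; compare to alpha = 0.05. fail to reject H0.

U_X = 11, p = 0.343434, fail to reject H0 at alpha = 0.05.


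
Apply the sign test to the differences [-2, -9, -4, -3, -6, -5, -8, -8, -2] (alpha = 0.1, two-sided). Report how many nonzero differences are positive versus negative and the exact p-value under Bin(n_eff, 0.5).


Step 1: Discard zero differences. Original n = 9; n_eff = number of nonzero differences = 9.
Nonzero differences (with sign): -2, -9, -4, -3, -6, -5, -8, -8, -2
Step 2: Count signs: positive = 0, negative = 9.
Step 3: Under H0: P(positive) = 0.5, so the number of positives S ~ Bin(9, 0.5).
Step 4: Two-sided exact p-value = sum of Bin(9,0.5) probabilities at or below the observed probability = 0.003906.
Step 5: alpha = 0.1. reject H0.

n_eff = 9, pos = 0, neg = 9, p = 0.003906, reject H0.


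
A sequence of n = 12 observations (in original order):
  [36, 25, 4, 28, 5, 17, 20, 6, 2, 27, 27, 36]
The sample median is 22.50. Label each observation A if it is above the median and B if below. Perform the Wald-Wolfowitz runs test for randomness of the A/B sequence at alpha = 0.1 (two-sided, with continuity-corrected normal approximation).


Step 1: Compute median = 22.50; label A = above, B = below.
Labels in order: AABABBBBBAAA  (n_A = 6, n_B = 6)
Step 2: Count runs R = 5.
Step 3: Under H0 (random ordering), E[R] = 2*n_A*n_B/(n_A+n_B) + 1 = 2*6*6/12 + 1 = 7.0000.
        Var[R] = 2*n_A*n_B*(2*n_A*n_B - n_A - n_B) / ((n_A+n_B)^2 * (n_A+n_B-1)) = 4320/1584 = 2.7273.
        SD[R] = 1.6514.
Step 4: Continuity-corrected z = (R + 0.5 - E[R]) / SD[R] = (5 + 0.5 - 7.0000) / 1.6514 = -0.9083.
Step 5: Two-sided p-value via normal approximation = 2*(1 - Phi(|z|)) = 0.363722.
Step 6: alpha = 0.1. fail to reject H0.

R = 5, z = -0.9083, p = 0.363722, fail to reject H0.


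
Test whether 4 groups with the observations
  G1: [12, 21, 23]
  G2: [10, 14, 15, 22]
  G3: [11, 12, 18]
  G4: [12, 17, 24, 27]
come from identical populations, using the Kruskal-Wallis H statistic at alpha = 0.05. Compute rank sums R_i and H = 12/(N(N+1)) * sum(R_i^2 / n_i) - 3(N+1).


Step 1: Combine all N = 14 observations and assign midranks.
sorted (value, group, rank): (10,G2,1), (11,G3,2), (12,G1,4), (12,G3,4), (12,G4,4), (14,G2,6), (15,G2,7), (17,G4,8), (18,G3,9), (21,G1,10), (22,G2,11), (23,G1,12), (24,G4,13), (27,G4,14)
Step 2: Sum ranks within each group.
R_1 = 26 (n_1 = 3)
R_2 = 25 (n_2 = 4)
R_3 = 15 (n_3 = 3)
R_4 = 39 (n_4 = 4)
Step 3: H = 12/(N(N+1)) * sum(R_i^2/n_i) - 3(N+1)
     = 12/(14*15) * (26^2/3 + 25^2/4 + 15^2/3 + 39^2/4) - 3*15
     = 0.057143 * 836.833 - 45
     = 2.819048.
Step 4: Ties present; correction factor C = 1 - 24/(14^3 - 14) = 0.991209. Corrected H = 2.819048 / 0.991209 = 2.844050.
Step 5: Under H0, H ~ chi^2(3); p-value = 0.416300.
Step 6: alpha = 0.05. fail to reject H0.

H = 2.8441, df = 3, p = 0.416300, fail to reject H0.


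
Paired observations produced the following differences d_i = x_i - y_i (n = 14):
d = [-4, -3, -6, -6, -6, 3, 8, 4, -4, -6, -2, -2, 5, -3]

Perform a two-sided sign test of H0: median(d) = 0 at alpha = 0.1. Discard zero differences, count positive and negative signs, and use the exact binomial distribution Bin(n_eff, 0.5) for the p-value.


Step 1: Discard zero differences. Original n = 14; n_eff = number of nonzero differences = 14.
Nonzero differences (with sign): -4, -3, -6, -6, -6, +3, +8, +4, -4, -6, -2, -2, +5, -3
Step 2: Count signs: positive = 4, negative = 10.
Step 3: Under H0: P(positive) = 0.5, so the number of positives S ~ Bin(14, 0.5).
Step 4: Two-sided exact p-value = sum of Bin(14,0.5) probabilities at or below the observed probability = 0.179565.
Step 5: alpha = 0.1. fail to reject H0.

n_eff = 14, pos = 4, neg = 10, p = 0.179565, fail to reject H0.


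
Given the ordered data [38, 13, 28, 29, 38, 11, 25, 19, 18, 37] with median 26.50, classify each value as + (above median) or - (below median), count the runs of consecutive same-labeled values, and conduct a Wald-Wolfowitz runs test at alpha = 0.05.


Step 1: Compute median = 26.50; label A = above, B = below.
Labels in order: ABAAABBBBA  (n_A = 5, n_B = 5)
Step 2: Count runs R = 5.
Step 3: Under H0 (random ordering), E[R] = 2*n_A*n_B/(n_A+n_B) + 1 = 2*5*5/10 + 1 = 6.0000.
        Var[R] = 2*n_A*n_B*(2*n_A*n_B - n_A - n_B) / ((n_A+n_B)^2 * (n_A+n_B-1)) = 2000/900 = 2.2222.
        SD[R] = 1.4907.
Step 4: Continuity-corrected z = (R + 0.5 - E[R]) / SD[R] = (5 + 0.5 - 6.0000) / 1.4907 = -0.3354.
Step 5: Two-sided p-value via normal approximation = 2*(1 - Phi(|z|)) = 0.737316.
Step 6: alpha = 0.05. fail to reject H0.

R = 5, z = -0.3354, p = 0.737316, fail to reject H0.


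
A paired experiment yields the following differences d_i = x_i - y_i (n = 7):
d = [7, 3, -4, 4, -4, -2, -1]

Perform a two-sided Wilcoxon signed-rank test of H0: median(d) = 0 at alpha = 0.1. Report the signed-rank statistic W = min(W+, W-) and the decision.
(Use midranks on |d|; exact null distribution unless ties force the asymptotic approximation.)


Step 1: Drop any zero differences (none here) and take |d_i|.
|d| = [7, 3, 4, 4, 4, 2, 1]
Step 2: Midrank |d_i| (ties get averaged ranks).
ranks: |7|->7, |3|->3, |4|->5, |4|->5, |4|->5, |2|->2, |1|->1
Step 3: Attach original signs; sum ranks with positive sign and with negative sign.
W+ = 7 + 3 + 5 = 15
W- = 5 + 5 + 2 + 1 = 13
(Check: W+ + W- = 28 should equal n(n+1)/2 = 28.)
Step 4: Test statistic W = min(W+, W-) = 13.
Step 5: Ties in |d|, so use the tie-corrected normal approximation.
        E[W] = n(n+1)/4 = 7*8/4 = 14.
        Tie groups: |d|=4 (t=3); sum(t^3 - t) = 24.
        Var[W] = n(n+1)(2n+1)/24 - sum(t^3-t)/48 = 840/24 - 24/48 = 34.5.
        z = (W - E[W]) / sqrt(Var[W]) = (13 - 14) / 5.8737 = -0.1703.
        Two-sided p = 2*Phi(z) = 0.864813.
Step 6: alpha = 0.1. fail to reject H0.

W+ = 15, W- = 13, W = min = 13, p = 0.864813, fail to reject H0.


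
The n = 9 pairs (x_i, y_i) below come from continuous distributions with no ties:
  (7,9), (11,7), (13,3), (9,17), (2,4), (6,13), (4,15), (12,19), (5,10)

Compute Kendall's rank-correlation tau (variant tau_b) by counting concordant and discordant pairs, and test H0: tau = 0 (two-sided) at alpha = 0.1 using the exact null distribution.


Step 1: Enumerate the 36 unordered pairs (i,j) with i<j and classify each by sign(x_j-x_i) * sign(y_j-y_i).
  (1,2):dx=+4,dy=-2->D; (1,3):dx=+6,dy=-6->D; (1,4):dx=+2,dy=+8->C; (1,5):dx=-5,dy=-5->C
  (1,6):dx=-1,dy=+4->D; (1,7):dx=-3,dy=+6->D; (1,8):dx=+5,dy=+10->C; (1,9):dx=-2,dy=+1->D
  (2,3):dx=+2,dy=-4->D; (2,4):dx=-2,dy=+10->D; (2,5):dx=-9,dy=-3->C; (2,6):dx=-5,dy=+6->D
  (2,7):dx=-7,dy=+8->D; (2,8):dx=+1,dy=+12->C; (2,9):dx=-6,dy=+3->D; (3,4):dx=-4,dy=+14->D
  (3,5):dx=-11,dy=+1->D; (3,6):dx=-7,dy=+10->D; (3,7):dx=-9,dy=+12->D; (3,8):dx=-1,dy=+16->D
  (3,9):dx=-8,dy=+7->D; (4,5):dx=-7,dy=-13->C; (4,6):dx=-3,dy=-4->C; (4,7):dx=-5,dy=-2->C
  (4,8):dx=+3,dy=+2->C; (4,9):dx=-4,dy=-7->C; (5,6):dx=+4,dy=+9->C; (5,7):dx=+2,dy=+11->C
  (5,8):dx=+10,dy=+15->C; (5,9):dx=+3,dy=+6->C; (6,7):dx=-2,dy=+2->D; (6,8):dx=+6,dy=+6->C
  (6,9):dx=-1,dy=-3->C; (7,8):dx=+8,dy=+4->C; (7,9):dx=+1,dy=-5->D; (8,9):dx=-7,dy=-9->C
Step 2: C = 18, D = 18, total pairs = 36.
Step 3: tau = (C - D)/(n(n-1)/2) = (18 - 18)/36 = 0.000000.
Step 4: Exact two-sided p-value (enumerate n! = 362880 permutations of y under H0): p = 1.000000.
Step 5: alpha = 0.1. fail to reject H0.

tau_b = 0.0000 (C=18, D=18), p = 1.000000, fail to reject H0.


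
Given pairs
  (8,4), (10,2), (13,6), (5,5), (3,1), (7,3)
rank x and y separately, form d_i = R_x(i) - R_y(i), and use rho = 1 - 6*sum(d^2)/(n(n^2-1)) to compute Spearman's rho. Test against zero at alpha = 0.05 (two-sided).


Step 1: Rank x and y separately (midranks; no ties here).
rank(x): 8->4, 10->5, 13->6, 5->2, 3->1, 7->3
rank(y): 4->4, 2->2, 6->6, 5->5, 1->1, 3->3
Step 2: d_i = R_x(i) - R_y(i); compute d_i^2.
  (4-4)^2=0, (5-2)^2=9, (6-6)^2=0, (2-5)^2=9, (1-1)^2=0, (3-3)^2=0
sum(d^2) = 18.
Step 3: rho = 1 - 6*18 / (6*(6^2 - 1)) = 1 - 108/210 = 0.485714.
Step 4: Under H0, t = rho * sqrt((n-2)/(1-rho^2)) = 1.1113 ~ t(4).
Step 5: Two-sided p-value from the t-distribution with 4 df = 0.328723.
Step 6: alpha = 0.05. fail to reject H0.

rho = 0.4857, p = 0.328723, fail to reject H0 at alpha = 0.05.


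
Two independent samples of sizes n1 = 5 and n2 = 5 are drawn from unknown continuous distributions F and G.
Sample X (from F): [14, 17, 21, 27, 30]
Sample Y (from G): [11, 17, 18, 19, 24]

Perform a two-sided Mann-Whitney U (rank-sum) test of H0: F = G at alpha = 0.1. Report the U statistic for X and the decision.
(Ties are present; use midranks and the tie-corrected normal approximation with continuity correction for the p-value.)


Step 1: Combine and sort all 10 observations; assign midranks.
sorted (value, group): (11,Y), (14,X), (17,X), (17,Y), (18,Y), (19,Y), (21,X), (24,Y), (27,X), (30,X)
ranks: 11->1, 14->2, 17->3.5, 17->3.5, 18->5, 19->6, 21->7, 24->8, 27->9, 30->10
Step 2: Rank sum for X: R1 = 2 + 3.5 + 7 + 9 + 10 = 31.5.
Step 3: U_X = R1 - n1(n1+1)/2 = 31.5 - 5*6/2 = 31.5 - 15 = 16.5.
       U_Y = n1*n2 - U_X = 25 - 16.5 = 8.5.
Step 4: Ties are present, so use the tie-corrected normal approximation (with continuity correction) for the p-value.
Step 5: p-value = 0.463344; compare to alpha = 0.1. fail to reject H0.

U_X = 16.5, p = 0.463344, fail to reject H0 at alpha = 0.1.


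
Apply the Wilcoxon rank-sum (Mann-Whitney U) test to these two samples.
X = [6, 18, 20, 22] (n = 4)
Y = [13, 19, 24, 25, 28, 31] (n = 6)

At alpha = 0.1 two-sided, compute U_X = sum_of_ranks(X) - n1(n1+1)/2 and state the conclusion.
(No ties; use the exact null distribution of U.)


Step 1: Combine and sort all 10 observations; assign midranks.
sorted (value, group): (6,X), (13,Y), (18,X), (19,Y), (20,X), (22,X), (24,Y), (25,Y), (28,Y), (31,Y)
ranks: 6->1, 13->2, 18->3, 19->4, 20->5, 22->6, 24->7, 25->8, 28->9, 31->10
Step 2: Rank sum for X: R1 = 1 + 3 + 5 + 6 = 15.
Step 3: U_X = R1 - n1(n1+1)/2 = 15 - 4*5/2 = 15 - 10 = 5.
       U_Y = n1*n2 - U_X = 24 - 5 = 19.
Step 4: No ties, so the exact null distribution of U (based on enumerating the C(10,4) = 210 equally likely rank assignments) gives the two-sided p-value.
Step 5: p-value = 0.171429; compare to alpha = 0.1. fail to reject H0.

U_X = 5, p = 0.171429, fail to reject H0 at alpha = 0.1.


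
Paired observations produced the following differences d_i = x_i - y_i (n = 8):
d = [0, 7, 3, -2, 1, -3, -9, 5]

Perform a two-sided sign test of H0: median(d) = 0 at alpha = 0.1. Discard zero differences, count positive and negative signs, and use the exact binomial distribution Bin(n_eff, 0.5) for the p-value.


Step 1: Discard zero differences. Original n = 8; n_eff = number of nonzero differences = 7.
Nonzero differences (with sign): +7, +3, -2, +1, -3, -9, +5
Step 2: Count signs: positive = 4, negative = 3.
Step 3: Under H0: P(positive) = 0.5, so the number of positives S ~ Bin(7, 0.5).
Step 4: Two-sided exact p-value = sum of Bin(7,0.5) probabilities at or below the observed probability = 1.000000.
Step 5: alpha = 0.1. fail to reject H0.

n_eff = 7, pos = 4, neg = 3, p = 1.000000, fail to reject H0.


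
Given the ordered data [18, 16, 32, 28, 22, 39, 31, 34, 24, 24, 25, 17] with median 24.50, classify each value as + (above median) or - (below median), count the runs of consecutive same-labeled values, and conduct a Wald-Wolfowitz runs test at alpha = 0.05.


Step 1: Compute median = 24.50; label A = above, B = below.
Labels in order: BBAABAAABBAB  (n_A = 6, n_B = 6)
Step 2: Count runs R = 7.
Step 3: Under H0 (random ordering), E[R] = 2*n_A*n_B/(n_A+n_B) + 1 = 2*6*6/12 + 1 = 7.0000.
        Var[R] = 2*n_A*n_B*(2*n_A*n_B - n_A - n_B) / ((n_A+n_B)^2 * (n_A+n_B-1)) = 4320/1584 = 2.7273.
        SD[R] = 1.6514.
Step 4: R = E[R], so z = 0 with no continuity correction.
Step 5: Two-sided p-value via normal approximation = 2*(1 - Phi(|z|)) = 1.000000.
Step 6: alpha = 0.05. fail to reject H0.

R = 7, z = 0.0000, p = 1.000000, fail to reject H0.


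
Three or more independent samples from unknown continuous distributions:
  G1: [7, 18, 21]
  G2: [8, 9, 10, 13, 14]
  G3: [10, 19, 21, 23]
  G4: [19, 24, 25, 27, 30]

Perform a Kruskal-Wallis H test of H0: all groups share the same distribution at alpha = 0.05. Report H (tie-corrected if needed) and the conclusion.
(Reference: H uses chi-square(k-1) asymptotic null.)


Step 1: Combine all N = 17 observations and assign midranks.
sorted (value, group, rank): (7,G1,1), (8,G2,2), (9,G2,3), (10,G2,4.5), (10,G3,4.5), (13,G2,6), (14,G2,7), (18,G1,8), (19,G3,9.5), (19,G4,9.5), (21,G1,11.5), (21,G3,11.5), (23,G3,13), (24,G4,14), (25,G4,15), (27,G4,16), (30,G4,17)
Step 2: Sum ranks within each group.
R_1 = 20.5 (n_1 = 3)
R_2 = 22.5 (n_2 = 5)
R_3 = 38.5 (n_3 = 4)
R_4 = 71.5 (n_4 = 5)
Step 3: H = 12/(N(N+1)) * sum(R_i^2/n_i) - 3(N+1)
     = 12/(17*18) * (20.5^2/3 + 22.5^2/5 + 38.5^2/4 + 71.5^2/5) - 3*18
     = 0.039216 * 1634.35 - 54
     = 10.091993.
Step 4: Ties present; correction factor C = 1 - 18/(17^3 - 17) = 0.996324. Corrected H = 10.091993 / 0.996324 = 10.129233.
Step 5: Under H0, H ~ chi^2(3); p-value = 0.017499.
Step 6: alpha = 0.05. reject H0.

H = 10.1292, df = 3, p = 0.017499, reject H0.


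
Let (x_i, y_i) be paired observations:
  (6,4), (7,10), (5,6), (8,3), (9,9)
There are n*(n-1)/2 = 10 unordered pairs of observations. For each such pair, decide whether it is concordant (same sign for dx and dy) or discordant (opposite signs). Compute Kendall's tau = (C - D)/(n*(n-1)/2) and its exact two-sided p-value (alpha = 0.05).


Step 1: Enumerate the 10 unordered pairs (i,j) with i<j and classify each by sign(x_j-x_i) * sign(y_j-y_i).
  (1,2):dx=+1,dy=+6->C; (1,3):dx=-1,dy=+2->D; (1,4):dx=+2,dy=-1->D; (1,5):dx=+3,dy=+5->C
  (2,3):dx=-2,dy=-4->C; (2,4):dx=+1,dy=-7->D; (2,5):dx=+2,dy=-1->D; (3,4):dx=+3,dy=-3->D
  (3,5):dx=+4,dy=+3->C; (4,5):dx=+1,dy=+6->C
Step 2: C = 5, D = 5, total pairs = 10.
Step 3: tau = (C - D)/(n(n-1)/2) = (5 - 5)/10 = 0.000000.
Step 4: Exact two-sided p-value (enumerate n! = 120 permutations of y under H0): p = 1.000000.
Step 5: alpha = 0.05. fail to reject H0.

tau_b = 0.0000 (C=5, D=5), p = 1.000000, fail to reject H0.


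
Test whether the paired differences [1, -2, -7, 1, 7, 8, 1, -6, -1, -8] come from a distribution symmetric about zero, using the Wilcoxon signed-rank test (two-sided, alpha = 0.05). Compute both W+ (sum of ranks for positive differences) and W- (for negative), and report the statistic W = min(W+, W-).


Step 1: Drop any zero differences (none here) and take |d_i|.
|d| = [1, 2, 7, 1, 7, 8, 1, 6, 1, 8]
Step 2: Midrank |d_i| (ties get averaged ranks).
ranks: |1|->2.5, |2|->5, |7|->7.5, |1|->2.5, |7|->7.5, |8|->9.5, |1|->2.5, |6|->6, |1|->2.5, |8|->9.5
Step 3: Attach original signs; sum ranks with positive sign and with negative sign.
W+ = 2.5 + 2.5 + 7.5 + 9.5 + 2.5 = 24.5
W- = 5 + 7.5 + 6 + 2.5 + 9.5 = 30.5
(Check: W+ + W- = 55 should equal n(n+1)/2 = 55.)
Step 4: Test statistic W = min(W+, W-) = 24.5.
Step 5: Ties in |d|, so use the tie-corrected normal approximation.
        E[W] = n(n+1)/4 = 10*11/4 = 27.5.
        Tie groups: |d|=1 (t=4), |d|=7 (t=2), |d|=8 (t=2); sum(t^3 - t) = 72.
        Var[W] = n(n+1)(2n+1)/24 - sum(t^3-t)/48 = 2310/24 - 72/48 = 94.75.
        z = (W - E[W]) / sqrt(Var[W]) = (24.5 - 27.5) / 9.7340 = -0.3082.
        Two-sided p = 2*Phi(z) = 0.757931.
Step 6: alpha = 0.05. fail to reject H0.

W+ = 24.5, W- = 30.5, W = min = 24.5, p = 0.757931, fail to reject H0.


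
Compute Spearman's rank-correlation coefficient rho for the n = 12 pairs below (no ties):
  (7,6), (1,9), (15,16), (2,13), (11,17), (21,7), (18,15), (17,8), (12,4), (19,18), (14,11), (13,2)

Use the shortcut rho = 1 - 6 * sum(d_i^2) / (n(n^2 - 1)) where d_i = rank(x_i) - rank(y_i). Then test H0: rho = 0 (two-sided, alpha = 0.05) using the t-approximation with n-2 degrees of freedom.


Step 1: Rank x and y separately (midranks; no ties here).
rank(x): 7->3, 1->1, 15->8, 2->2, 11->4, 21->12, 18->10, 17->9, 12->5, 19->11, 14->7, 13->6
rank(y): 6->3, 9->6, 16->10, 13->8, 17->11, 7->4, 15->9, 8->5, 4->2, 18->12, 11->7, 2->1
Step 2: d_i = R_x(i) - R_y(i); compute d_i^2.
  (3-3)^2=0, (1-6)^2=25, (8-10)^2=4, (2-8)^2=36, (4-11)^2=49, (12-4)^2=64, (10-9)^2=1, (9-5)^2=16, (5-2)^2=9, (11-12)^2=1, (7-7)^2=0, (6-1)^2=25
sum(d^2) = 230.
Step 3: rho = 1 - 6*230 / (12*(12^2 - 1)) = 1 - 1380/1716 = 0.195804.
Step 4: Under H0, t = rho * sqrt((n-2)/(1-rho^2)) = 0.6314 ~ t(10).
Step 5: Two-sided p-value from the t-distribution with 10 df = 0.541936.
Step 6: alpha = 0.05. fail to reject H0.

rho = 0.1958, p = 0.541936, fail to reject H0 at alpha = 0.05.


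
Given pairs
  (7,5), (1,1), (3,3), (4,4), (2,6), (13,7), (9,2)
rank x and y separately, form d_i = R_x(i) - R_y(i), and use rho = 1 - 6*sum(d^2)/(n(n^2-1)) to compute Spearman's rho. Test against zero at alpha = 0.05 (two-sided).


Step 1: Rank x and y separately (midranks; no ties here).
rank(x): 7->5, 1->1, 3->3, 4->4, 2->2, 13->7, 9->6
rank(y): 5->5, 1->1, 3->3, 4->4, 6->6, 7->7, 2->2
Step 2: d_i = R_x(i) - R_y(i); compute d_i^2.
  (5-5)^2=0, (1-1)^2=0, (3-3)^2=0, (4-4)^2=0, (2-6)^2=16, (7-7)^2=0, (6-2)^2=16
sum(d^2) = 32.
Step 3: rho = 1 - 6*32 / (7*(7^2 - 1)) = 1 - 192/336 = 0.428571.
Step 4: Under H0, t = rho * sqrt((n-2)/(1-rho^2)) = 1.0607 ~ t(5).
Step 5: Two-sided p-value from the t-distribution with 5 df = 0.337368.
Step 6: alpha = 0.05. fail to reject H0.

rho = 0.4286, p = 0.337368, fail to reject H0 at alpha = 0.05.


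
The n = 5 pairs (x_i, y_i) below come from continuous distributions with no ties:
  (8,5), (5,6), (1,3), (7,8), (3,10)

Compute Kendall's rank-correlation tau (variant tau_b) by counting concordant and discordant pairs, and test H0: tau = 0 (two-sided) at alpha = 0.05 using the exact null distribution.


Step 1: Enumerate the 10 unordered pairs (i,j) with i<j and classify each by sign(x_j-x_i) * sign(y_j-y_i).
  (1,2):dx=-3,dy=+1->D; (1,3):dx=-7,dy=-2->C; (1,4):dx=-1,dy=+3->D; (1,5):dx=-5,dy=+5->D
  (2,3):dx=-4,dy=-3->C; (2,4):dx=+2,dy=+2->C; (2,5):dx=-2,dy=+4->D; (3,4):dx=+6,dy=+5->C
  (3,5):dx=+2,dy=+7->C; (4,5):dx=-4,dy=+2->D
Step 2: C = 5, D = 5, total pairs = 10.
Step 3: tau = (C - D)/(n(n-1)/2) = (5 - 5)/10 = 0.000000.
Step 4: Exact two-sided p-value (enumerate n! = 120 permutations of y under H0): p = 1.000000.
Step 5: alpha = 0.05. fail to reject H0.

tau_b = 0.0000 (C=5, D=5), p = 1.000000, fail to reject H0.


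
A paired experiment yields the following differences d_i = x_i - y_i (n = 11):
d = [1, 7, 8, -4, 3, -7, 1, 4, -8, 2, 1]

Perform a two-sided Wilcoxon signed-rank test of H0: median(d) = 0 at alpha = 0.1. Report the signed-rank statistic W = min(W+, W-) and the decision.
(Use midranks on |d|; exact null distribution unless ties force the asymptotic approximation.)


Step 1: Drop any zero differences (none here) and take |d_i|.
|d| = [1, 7, 8, 4, 3, 7, 1, 4, 8, 2, 1]
Step 2: Midrank |d_i| (ties get averaged ranks).
ranks: |1|->2, |7|->8.5, |8|->10.5, |4|->6.5, |3|->5, |7|->8.5, |1|->2, |4|->6.5, |8|->10.5, |2|->4, |1|->2
Step 3: Attach original signs; sum ranks with positive sign and with negative sign.
W+ = 2 + 8.5 + 10.5 + 5 + 2 + 6.5 + 4 + 2 = 40.5
W- = 6.5 + 8.5 + 10.5 = 25.5
(Check: W+ + W- = 66 should equal n(n+1)/2 = 66.)
Step 4: Test statistic W = min(W+, W-) = 25.5.
Step 5: Ties in |d|, so use the tie-corrected normal approximation.
        E[W] = n(n+1)/4 = 11*12/4 = 33.
        Tie groups: |d|=1 (t=3), |d|=4 (t=2), |d|=7 (t=2), |d|=8 (t=2); sum(t^3 - t) = 42.
        Var[W] = n(n+1)(2n+1)/24 - sum(t^3-t)/48 = 3036/24 - 42/48 = 125.625.
        z = (W - E[W]) / sqrt(Var[W]) = (25.5 - 33) / 11.2083 = -0.6691.
        Two-sided p = 2*Phi(z) = 0.503400.
Step 6: alpha = 0.1. fail to reject H0.

W+ = 40.5, W- = 25.5, W = min = 25.5, p = 0.503400, fail to reject H0.


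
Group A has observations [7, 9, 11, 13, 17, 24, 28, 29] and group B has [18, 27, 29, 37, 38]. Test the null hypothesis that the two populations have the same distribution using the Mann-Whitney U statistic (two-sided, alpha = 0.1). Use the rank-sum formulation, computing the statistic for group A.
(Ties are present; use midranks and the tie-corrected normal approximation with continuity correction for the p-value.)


Step 1: Combine and sort all 13 observations; assign midranks.
sorted (value, group): (7,X), (9,X), (11,X), (13,X), (17,X), (18,Y), (24,X), (27,Y), (28,X), (29,X), (29,Y), (37,Y), (38,Y)
ranks: 7->1, 9->2, 11->3, 13->4, 17->5, 18->6, 24->7, 27->8, 28->9, 29->10.5, 29->10.5, 37->12, 38->13
Step 2: Rank sum for X: R1 = 1 + 2 + 3 + 4 + 5 + 7 + 9 + 10.5 = 41.5.
Step 3: U_X = R1 - n1(n1+1)/2 = 41.5 - 8*9/2 = 41.5 - 36 = 5.5.
       U_Y = n1*n2 - U_X = 40 - 5.5 = 34.5.
Step 4: Ties are present, so use the tie-corrected normal approximation (with continuity correction) for the p-value.
Step 5: p-value = 0.040149; compare to alpha = 0.1. reject H0.

U_X = 5.5, p = 0.040149, reject H0 at alpha = 0.1.


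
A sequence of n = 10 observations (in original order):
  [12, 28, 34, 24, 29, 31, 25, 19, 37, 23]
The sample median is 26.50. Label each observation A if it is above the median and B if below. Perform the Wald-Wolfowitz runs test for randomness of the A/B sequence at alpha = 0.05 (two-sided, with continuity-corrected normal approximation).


Step 1: Compute median = 26.50; label A = above, B = below.
Labels in order: BAABAABBAB  (n_A = 5, n_B = 5)
Step 2: Count runs R = 7.
Step 3: Under H0 (random ordering), E[R] = 2*n_A*n_B/(n_A+n_B) + 1 = 2*5*5/10 + 1 = 6.0000.
        Var[R] = 2*n_A*n_B*(2*n_A*n_B - n_A - n_B) / ((n_A+n_B)^2 * (n_A+n_B-1)) = 2000/900 = 2.2222.
        SD[R] = 1.4907.
Step 4: Continuity-corrected z = (R - 0.5 - E[R]) / SD[R] = (7 - 0.5 - 6.0000) / 1.4907 = 0.3354.
Step 5: Two-sided p-value via normal approximation = 2*(1 - Phi(|z|)) = 0.737316.
Step 6: alpha = 0.05. fail to reject H0.

R = 7, z = 0.3354, p = 0.737316, fail to reject H0.


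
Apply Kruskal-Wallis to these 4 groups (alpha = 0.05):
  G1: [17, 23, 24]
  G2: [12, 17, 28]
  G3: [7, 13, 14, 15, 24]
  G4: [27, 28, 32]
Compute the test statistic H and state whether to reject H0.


Step 1: Combine all N = 14 observations and assign midranks.
sorted (value, group, rank): (7,G3,1), (12,G2,2), (13,G3,3), (14,G3,4), (15,G3,5), (17,G1,6.5), (17,G2,6.5), (23,G1,8), (24,G1,9.5), (24,G3,9.5), (27,G4,11), (28,G2,12.5), (28,G4,12.5), (32,G4,14)
Step 2: Sum ranks within each group.
R_1 = 24 (n_1 = 3)
R_2 = 21 (n_2 = 3)
R_3 = 22.5 (n_3 = 5)
R_4 = 37.5 (n_4 = 3)
Step 3: H = 12/(N(N+1)) * sum(R_i^2/n_i) - 3(N+1)
     = 12/(14*15) * (24^2/3 + 21^2/3 + 22.5^2/5 + 37.5^2/3) - 3*15
     = 0.057143 * 909 - 45
     = 6.942857.
Step 4: Ties present; correction factor C = 1 - 18/(14^3 - 14) = 0.993407. Corrected H = 6.942857 / 0.993407 = 6.988938.
Step 5: Under H0, H ~ chi^2(3); p-value = 0.072251.
Step 6: alpha = 0.05. fail to reject H0.

H = 6.9889, df = 3, p = 0.072251, fail to reject H0.


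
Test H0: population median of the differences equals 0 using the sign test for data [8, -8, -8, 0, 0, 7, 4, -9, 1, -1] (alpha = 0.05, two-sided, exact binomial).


Step 1: Discard zero differences. Original n = 10; n_eff = number of nonzero differences = 8.
Nonzero differences (with sign): +8, -8, -8, +7, +4, -9, +1, -1
Step 2: Count signs: positive = 4, negative = 4.
Step 3: Under H0: P(positive) = 0.5, so the number of positives S ~ Bin(8, 0.5).
Step 4: Two-sided exact p-value = sum of Bin(8,0.5) probabilities at or below the observed probability = 1.000000.
Step 5: alpha = 0.05. fail to reject H0.

n_eff = 8, pos = 4, neg = 4, p = 1.000000, fail to reject H0.


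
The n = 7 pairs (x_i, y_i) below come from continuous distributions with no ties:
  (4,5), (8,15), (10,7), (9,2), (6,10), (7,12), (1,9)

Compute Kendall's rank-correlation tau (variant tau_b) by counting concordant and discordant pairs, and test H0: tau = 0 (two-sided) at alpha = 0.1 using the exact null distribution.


Step 1: Enumerate the 21 unordered pairs (i,j) with i<j and classify each by sign(x_j-x_i) * sign(y_j-y_i).
  (1,2):dx=+4,dy=+10->C; (1,3):dx=+6,dy=+2->C; (1,4):dx=+5,dy=-3->D; (1,5):dx=+2,dy=+5->C
  (1,6):dx=+3,dy=+7->C; (1,7):dx=-3,dy=+4->D; (2,3):dx=+2,dy=-8->D; (2,4):dx=+1,dy=-13->D
  (2,5):dx=-2,dy=-5->C; (2,6):dx=-1,dy=-3->C; (2,7):dx=-7,dy=-6->C; (3,4):dx=-1,dy=-5->C
  (3,5):dx=-4,dy=+3->D; (3,6):dx=-3,dy=+5->D; (3,7):dx=-9,dy=+2->D; (4,5):dx=-3,dy=+8->D
  (4,6):dx=-2,dy=+10->D; (4,7):dx=-8,dy=+7->D; (5,6):dx=+1,dy=+2->C; (5,7):dx=-5,dy=-1->C
  (6,7):dx=-6,dy=-3->C
Step 2: C = 11, D = 10, total pairs = 21.
Step 3: tau = (C - D)/(n(n-1)/2) = (11 - 10)/21 = 0.047619.
Step 4: Exact two-sided p-value (enumerate n! = 5040 permutations of y under H0): p = 1.000000.
Step 5: alpha = 0.1. fail to reject H0.

tau_b = 0.0476 (C=11, D=10), p = 1.000000, fail to reject H0.


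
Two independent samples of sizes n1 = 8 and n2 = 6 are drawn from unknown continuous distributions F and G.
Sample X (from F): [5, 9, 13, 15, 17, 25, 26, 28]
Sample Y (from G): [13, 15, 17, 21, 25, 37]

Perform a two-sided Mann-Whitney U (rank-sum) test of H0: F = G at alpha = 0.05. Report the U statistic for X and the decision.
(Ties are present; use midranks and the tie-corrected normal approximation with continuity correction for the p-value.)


Step 1: Combine and sort all 14 observations; assign midranks.
sorted (value, group): (5,X), (9,X), (13,X), (13,Y), (15,X), (15,Y), (17,X), (17,Y), (21,Y), (25,X), (25,Y), (26,X), (28,X), (37,Y)
ranks: 5->1, 9->2, 13->3.5, 13->3.5, 15->5.5, 15->5.5, 17->7.5, 17->7.5, 21->9, 25->10.5, 25->10.5, 26->12, 28->13, 37->14
Step 2: Rank sum for X: R1 = 1 + 2 + 3.5 + 5.5 + 7.5 + 10.5 + 12 + 13 = 55.
Step 3: U_X = R1 - n1(n1+1)/2 = 55 - 8*9/2 = 55 - 36 = 19.
       U_Y = n1*n2 - U_X = 48 - 19 = 29.
Step 4: Ties are present, so use the tie-corrected normal approximation (with continuity correction) for the p-value.
Step 5: p-value = 0.559545; compare to alpha = 0.05. fail to reject H0.

U_X = 19, p = 0.559545, fail to reject H0 at alpha = 0.05.


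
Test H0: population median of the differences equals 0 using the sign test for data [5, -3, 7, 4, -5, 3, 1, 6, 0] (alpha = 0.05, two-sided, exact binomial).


Step 1: Discard zero differences. Original n = 9; n_eff = number of nonzero differences = 8.
Nonzero differences (with sign): +5, -3, +7, +4, -5, +3, +1, +6
Step 2: Count signs: positive = 6, negative = 2.
Step 3: Under H0: P(positive) = 0.5, so the number of positives S ~ Bin(8, 0.5).
Step 4: Two-sided exact p-value = sum of Bin(8,0.5) probabilities at or below the observed probability = 0.289062.
Step 5: alpha = 0.05. fail to reject H0.

n_eff = 8, pos = 6, neg = 2, p = 0.289062, fail to reject H0.
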